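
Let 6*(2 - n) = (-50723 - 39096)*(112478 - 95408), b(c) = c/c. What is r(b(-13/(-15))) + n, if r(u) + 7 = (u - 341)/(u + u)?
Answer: 255534880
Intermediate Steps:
b(c) = 1
r(u) = -7 + (-341 + u)/(2*u) (r(u) = -7 + (u - 341)/(u + u) = -7 + (-341 + u)/((2*u)) = -7 + (-341 + u)*(1/(2*u)) = -7 + (-341 + u)/(2*u))
n = 255535057 (n = 2 - (-50723 - 39096)*(112478 - 95408)/6 = 2 - (-89819)*17070/6 = 2 - ⅙*(-1533210330) = 2 + 255535055 = 255535057)
r(b(-13/(-15))) + n = (½)*(-341 - 13*1)/1 + 255535057 = (½)*1*(-341 - 13) + 255535057 = (½)*1*(-354) + 255535057 = -177 + 255535057 = 255534880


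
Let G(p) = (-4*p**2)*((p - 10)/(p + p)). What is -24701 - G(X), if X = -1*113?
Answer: 3097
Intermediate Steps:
X = -113
G(p) = -2*p*(-10 + p) (G(p) = (-4*p**2)*((-10 + p)/((2*p))) = (-4*p**2)*((-10 + p)*(1/(2*p))) = (-4*p**2)*((-10 + p)/(2*p)) = -2*p*(-10 + p))
-24701 - G(X) = -24701 - 2*(-113)*(10 - 1*(-113)) = -24701 - 2*(-113)*(10 + 113) = -24701 - 2*(-113)*123 = -24701 - 1*(-27798) = -24701 + 27798 = 3097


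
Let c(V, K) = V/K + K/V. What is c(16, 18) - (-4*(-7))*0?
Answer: 145/72 ≈ 2.0139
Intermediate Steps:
c(V, K) = K/V + V/K
c(16, 18) - (-4*(-7))*0 = (18/16 + 16/18) - (-4*(-7))*0 = (18*(1/16) + 16*(1/18)) - 28*0 = (9/8 + 8/9) - 1*0 = 145/72 + 0 = 145/72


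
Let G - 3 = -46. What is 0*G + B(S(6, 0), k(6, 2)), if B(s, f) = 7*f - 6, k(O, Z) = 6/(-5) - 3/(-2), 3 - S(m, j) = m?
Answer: -39/10 ≈ -3.9000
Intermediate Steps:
G = -43 (G = 3 - 46 = -43)
S(m, j) = 3 - m
k(O, Z) = 3/10 (k(O, Z) = 6*(-⅕) - 3*(-½) = -6/5 + 3/2 = 3/10)
B(s, f) = -6 + 7*f
0*G + B(S(6, 0), k(6, 2)) = 0*(-43) + (-6 + 7*(3/10)) = 0 + (-6 + 21/10) = 0 - 39/10 = -39/10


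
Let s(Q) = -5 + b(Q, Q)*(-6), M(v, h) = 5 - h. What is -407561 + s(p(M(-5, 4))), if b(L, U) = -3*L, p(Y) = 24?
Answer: -407134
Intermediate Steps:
s(Q) = -5 + 18*Q (s(Q) = -5 - 3*Q*(-6) = -5 + 18*Q)
-407561 + s(p(M(-5, 4))) = -407561 + (-5 + 18*24) = -407561 + (-5 + 432) = -407561 + 427 = -407134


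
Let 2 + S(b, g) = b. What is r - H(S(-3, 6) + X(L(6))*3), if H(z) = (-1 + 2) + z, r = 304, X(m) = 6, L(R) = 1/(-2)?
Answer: 290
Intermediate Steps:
L(R) = -½
S(b, g) = -2 + b
H(z) = 1 + z
r - H(S(-3, 6) + X(L(6))*3) = 304 - (1 + ((-2 - 3) + 6*3)) = 304 - (1 + (-5 + 18)) = 304 - (1 + 13) = 304 - 1*14 = 304 - 14 = 290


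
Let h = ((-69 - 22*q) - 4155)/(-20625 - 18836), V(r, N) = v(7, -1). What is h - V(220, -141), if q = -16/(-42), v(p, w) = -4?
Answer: 3403604/828681 ≈ 4.1073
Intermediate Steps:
V(r, N) = -4
q = 8/21 (q = -16*(-1/42) = 8/21 ≈ 0.38095)
h = 88880/828681 (h = ((-69 - 22*8/21) - 4155)/(-20625 - 18836) = ((-69 - 176/21) - 4155)/(-39461) = (-1625/21 - 4155)*(-1/39461) = -88880/21*(-1/39461) = 88880/828681 ≈ 0.10725)
h - V(220, -141) = 88880/828681 - 1*(-4) = 88880/828681 + 4 = 3403604/828681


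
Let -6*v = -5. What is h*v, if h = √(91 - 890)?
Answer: 5*I*√799/6 ≈ 23.555*I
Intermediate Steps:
v = ⅚ (v = -⅙*(-5) = ⅚ ≈ 0.83333)
h = I*√799 (h = √(-799) = I*√799 ≈ 28.267*I)
h*v = (I*√799)*(⅚) = 5*I*√799/6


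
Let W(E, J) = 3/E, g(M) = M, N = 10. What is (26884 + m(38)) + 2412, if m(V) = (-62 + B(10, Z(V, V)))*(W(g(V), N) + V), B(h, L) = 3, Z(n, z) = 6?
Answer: 1027875/38 ≈ 27049.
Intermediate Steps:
m(V) = -177/V - 59*V (m(V) = (-62 + 3)*(3/V + V) = -59*(V + 3/V) = -177/V - 59*V)
(26884 + m(38)) + 2412 = (26884 + (-177/38 - 59*38)) + 2412 = (26884 + (-177*1/38 - 2242)) + 2412 = (26884 + (-177/38 - 2242)) + 2412 = (26884 - 85373/38) + 2412 = 936219/38 + 2412 = 1027875/38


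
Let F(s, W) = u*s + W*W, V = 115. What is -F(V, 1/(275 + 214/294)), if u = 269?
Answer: -50821348969049/1642843024 ≈ -30935.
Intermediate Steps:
F(s, W) = W² + 269*s (F(s, W) = 269*s + W*W = 269*s + W² = W² + 269*s)
-F(V, 1/(275 + 214/294)) = -((1/(275 + 214/294))² + 269*115) = -((1/(275 + 214*(1/294)))² + 30935) = -((1/(275 + 107/147))² + 30935) = -((1/(40532/147))² + 30935) = -((147/40532)² + 30935) = -(21609/1642843024 + 30935) = -1*50821348969049/1642843024 = -50821348969049/1642843024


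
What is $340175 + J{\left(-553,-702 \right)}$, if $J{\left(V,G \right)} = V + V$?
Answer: $339069$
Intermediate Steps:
$J{\left(V,G \right)} = 2 V$
$340175 + J{\left(-553,-702 \right)} = 340175 + 2 \left(-553\right) = 340175 - 1106 = 339069$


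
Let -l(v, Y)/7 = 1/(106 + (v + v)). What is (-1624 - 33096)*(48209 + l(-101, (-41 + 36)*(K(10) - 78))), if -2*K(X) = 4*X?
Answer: -5021457035/3 ≈ -1.6738e+9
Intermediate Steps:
K(X) = -2*X
l(v, Y) = -7/(106 + 2*v) (l(v, Y) = -7/(106 + (v + v)) = -7/(106 + 2*v))
(-1624 - 33096)*(48209 + l(-101, (-41 + 36)*(K(10) - 78))) = (-1624 - 33096)*(48209 - 7/(106 + 2*(-101))) = -34720*(48209 - 7/(106 - 202)) = -34720*(48209 - 7/(-96)) = -34720*(48209 - 7*(-1/96)) = -34720*(48209 + 7/96) = -34720*4628071/96 = -5021457035/3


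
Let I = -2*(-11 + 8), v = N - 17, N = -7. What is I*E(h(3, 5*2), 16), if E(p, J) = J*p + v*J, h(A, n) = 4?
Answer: -1920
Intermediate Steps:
v = -24 (v = -7 - 17 = -24)
E(p, J) = -24*J + J*p (E(p, J) = J*p - 24*J = -24*J + J*p)
I = 6 (I = -2*(-3) = 6)
I*E(h(3, 5*2), 16) = 6*(16*(-24 + 4)) = 6*(16*(-20)) = 6*(-320) = -1920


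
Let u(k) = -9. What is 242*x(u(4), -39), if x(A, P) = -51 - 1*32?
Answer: -20086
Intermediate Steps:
x(A, P) = -83 (x(A, P) = -51 - 32 = -83)
242*x(u(4), -39) = 242*(-83) = -20086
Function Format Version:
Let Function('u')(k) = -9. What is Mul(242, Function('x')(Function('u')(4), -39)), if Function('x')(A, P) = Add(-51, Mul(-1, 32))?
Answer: -20086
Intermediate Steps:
Function('x')(A, P) = -83 (Function('x')(A, P) = Add(-51, -32) = -83)
Mul(242, Function('x')(Function('u')(4), -39)) = Mul(242, -83) = -20086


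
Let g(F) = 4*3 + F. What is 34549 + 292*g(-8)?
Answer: 35717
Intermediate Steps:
g(F) = 12 + F
34549 + 292*g(-8) = 34549 + 292*(12 - 8) = 34549 + 292*4 = 34549 + 1168 = 35717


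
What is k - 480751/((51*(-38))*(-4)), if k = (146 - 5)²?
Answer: 153636761/7752 ≈ 19819.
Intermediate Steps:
k = 19881 (k = 141² = 19881)
k - 480751/((51*(-38))*(-4)) = 19881 - 480751/((51*(-38))*(-4)) = 19881 - 480751/((-1938*(-4))) = 19881 - 480751/7752 = 153636761/7752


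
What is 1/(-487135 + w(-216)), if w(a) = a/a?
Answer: -1/487134 ≈ -2.0528e-6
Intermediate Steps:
w(a) = 1
1/(-487135 + w(-216)) = 1/(-487135 + 1) = 1/(-487134) = -1/487134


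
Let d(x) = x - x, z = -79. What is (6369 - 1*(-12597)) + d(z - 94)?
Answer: 18966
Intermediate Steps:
d(x) = 0
(6369 - 1*(-12597)) + d(z - 94) = (6369 - 1*(-12597)) + 0 = (6369 + 12597) + 0 = 18966 + 0 = 18966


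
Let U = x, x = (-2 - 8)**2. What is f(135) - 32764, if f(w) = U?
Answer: -32664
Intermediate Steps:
x = 100 (x = (-10)**2 = 100)
U = 100
f(w) = 100
f(135) - 32764 = 100 - 32764 = -32664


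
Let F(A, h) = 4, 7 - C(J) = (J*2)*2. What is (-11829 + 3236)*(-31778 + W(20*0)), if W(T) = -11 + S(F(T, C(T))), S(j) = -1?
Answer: 273171470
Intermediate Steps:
C(J) = 7 - 4*J (C(J) = 7 - J*2*2 = 7 - 2*J*2 = 7 - 4*J)
W(T) = -12 (W(T) = -11 - 1 = -12)
(-11829 + 3236)*(-31778 + W(20*0)) = (-11829 + 3236)*(-31778 - 12) = -8593*(-31790) = 273171470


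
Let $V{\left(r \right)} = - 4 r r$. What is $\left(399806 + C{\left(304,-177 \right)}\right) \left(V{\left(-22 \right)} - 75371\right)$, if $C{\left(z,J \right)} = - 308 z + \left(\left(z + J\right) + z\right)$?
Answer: $-23702712735$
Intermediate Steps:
$C{\left(z,J \right)} = J - 306 z$ ($C{\left(z,J \right)} = - 308 z + \left(\left(J + z\right) + z\right) = - 308 z + \left(J + 2 z\right) = J - 306 z$)
$V{\left(r \right)} = - 4 r^{2}$
$\left(399806 + C{\left(304,-177 \right)}\right) \left(V{\left(-22 \right)} - 75371\right) = \left(399806 - 93201\right) \left(- 4 \left(-22\right)^{2} - 75371\right) = \left(399806 - 93201\right) \left(\left(-4\right) 484 - 75371\right) = \left(399806 - 93201\right) \left(-1936 - 75371\right) = 306605 \left(-77307\right) = -23702712735$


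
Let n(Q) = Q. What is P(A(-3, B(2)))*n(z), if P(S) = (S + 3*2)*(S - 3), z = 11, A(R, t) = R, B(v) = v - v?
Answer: -198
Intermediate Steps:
B(v) = 0
P(S) = (-3 + S)*(6 + S) (P(S) = (S + 6)*(-3 + S) = (6 + S)*(-3 + S) = (-3 + S)*(6 + S))
P(A(-3, B(2)))*n(z) = (-18 + (-3)² + 3*(-3))*11 = (-18 + 9 - 9)*11 = -18*11 = -198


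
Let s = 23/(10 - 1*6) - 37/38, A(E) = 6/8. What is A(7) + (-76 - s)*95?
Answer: -7673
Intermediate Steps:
A(E) = 3/4 (A(E) = 6*(1/8) = 3/4)
s = 363/76 (s = 23/(10 - 6) - 37*1/38 = 23/4 - 37/38 = 363/76 ≈ 4.7763)
A(7) + (-76 - s)*95 = 3/4 + (-76 - 1*363/76)*95 = 3/4 + (-76 - 363/76)*95 = 3/4 - 6139/76*95 = 3/4 - 30695/4 = -7673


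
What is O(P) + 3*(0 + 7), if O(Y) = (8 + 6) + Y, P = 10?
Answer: 45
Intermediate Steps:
O(Y) = 14 + Y
O(P) + 3*(0 + 7) = (14 + 10) + 3*(0 + 7) = 24 + 3*7 = 24 + 21 = 45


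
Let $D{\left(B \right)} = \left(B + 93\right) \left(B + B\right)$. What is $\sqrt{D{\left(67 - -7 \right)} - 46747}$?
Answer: $i \sqrt{22031} \approx 148.43 i$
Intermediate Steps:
$D{\left(B \right)} = 2 B \left(93 + B\right)$ ($D{\left(B \right)} = \left(93 + B\right) 2 B = 2 B \left(93 + B\right)$)
$\sqrt{D{\left(67 - -7 \right)} - 46747} = \sqrt{2 \left(67 - -7\right) \left(93 + \left(67 - -7\right)\right) - 46747} = \sqrt{2 \left(67 + 7\right) \left(93 + \left(67 + 7\right)\right) - 46747} = \sqrt{2 \cdot 74 \left(93 + 74\right) - 46747} = \sqrt{2 \cdot 74 \cdot 167 - 46747} = \sqrt{24716 - 46747} = \sqrt{-22031} = i \sqrt{22031}$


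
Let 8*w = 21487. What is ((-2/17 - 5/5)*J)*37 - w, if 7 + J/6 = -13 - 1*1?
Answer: 343345/136 ≈ 2524.6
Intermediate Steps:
w = 21487/8 (w = (⅛)*21487 = 21487/8 ≈ 2685.9)
J = -126 (J = -42 + 6*(-13 - 1*1) = -42 + 6*(-13 - 1) = -42 + 6*(-14) = -42 - 84 = -126)
((-2/17 - 5/5)*J)*37 - w = ((-2/17 - 5/5)*(-126))*37 - 1*21487/8 = ((-2*1/17 - 5*⅕)*(-126))*37 - 21487/8 = ((-2/17 - 1)*(-126))*37 - 21487/8 = -19/17*(-126)*37 - 21487/8 = (2394/17)*37 - 21487/8 = 88578/17 - 21487/8 = 343345/136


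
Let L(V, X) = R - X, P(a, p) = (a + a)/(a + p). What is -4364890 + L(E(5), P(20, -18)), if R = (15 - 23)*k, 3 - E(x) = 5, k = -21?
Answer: -4364742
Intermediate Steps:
E(x) = -2 (E(x) = 3 - 1*5 = 3 - 5 = -2)
R = 168 (R = (15 - 23)*(-21) = -8*(-21) = 168)
P(a, p) = 2*a/(a + p) (P(a, p) = (2*a)/(a + p) = 2*a/(a + p))
L(V, X) = 168 - X
-4364890 + L(E(5), P(20, -18)) = -4364890 + (168 - 2*20/(20 - 18)) = -4364890 + (168 - 2*20/2) = -4364890 + (168 - 1*20) = -4364890 + (168 - 20) = -4364890 + 148 = -4364742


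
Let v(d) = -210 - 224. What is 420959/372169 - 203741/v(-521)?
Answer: 10858397205/23074478 ≈ 470.58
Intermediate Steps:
v(d) = -434
420959/372169 - 203741/v(-521) = 420959/372169 - 203741/(-434) = 420959*(1/372169) - 203741*(-1/434) = 60137/53167 + 203741/434 = 10858397205/23074478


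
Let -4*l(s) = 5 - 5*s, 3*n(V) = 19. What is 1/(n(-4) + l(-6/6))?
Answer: 6/23 ≈ 0.26087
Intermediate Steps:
n(V) = 19/3 (n(V) = (⅓)*19 = 19/3)
l(s) = -5/4 + 5*s/4 (l(s) = -(5 - 5*s)/4 = -5/4 + 5*s/4)
1/(n(-4) + l(-6/6)) = 1/(19/3 + (-5/4 + 5*(-6/6)/4)) = 1/(19/3 + (-5/4 + 5*(-6*⅙)/4)) = 1/(19/3 + (-5/4 + (5/4)*(-1))) = 1/(19/3 + (-5/4 - 5/4)) = 1/(19/3 - 5/2) = 1/(23/6) = 6/23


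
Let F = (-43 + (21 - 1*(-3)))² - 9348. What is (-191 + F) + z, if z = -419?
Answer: -9597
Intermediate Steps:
F = -8987 (F = (-43 + (21 + 3))² - 9348 = (-43 + 24)² - 9348 = (-19)² - 9348 = 361 - 9348 = -8987)
(-191 + F) + z = (-191 - 8987) - 419 = -9178 - 419 = -9597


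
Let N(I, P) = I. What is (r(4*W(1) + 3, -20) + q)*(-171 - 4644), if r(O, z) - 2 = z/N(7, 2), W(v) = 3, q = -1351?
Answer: 45564345/7 ≈ 6.5092e+6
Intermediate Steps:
r(O, z) = 2 + z/7
(r(4*W(1) + 3, -20) + q)*(-171 - 4644) = ((2 + (1/7)*(-20)) - 1351)*(-171 - 4644) = ((2 - 20/7) - 1351)*(-4815) = (-6/7 - 1351)*(-4815) = -9463/7*(-4815) = 45564345/7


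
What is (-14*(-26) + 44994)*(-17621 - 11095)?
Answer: -1302500328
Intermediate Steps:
(-14*(-26) + 44994)*(-17621 - 11095) = (364 + 44994)*(-28716) = 45358*(-28716) = -1302500328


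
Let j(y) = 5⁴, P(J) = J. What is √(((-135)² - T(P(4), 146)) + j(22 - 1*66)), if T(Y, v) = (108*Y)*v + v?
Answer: 4*I*√2773 ≈ 210.64*I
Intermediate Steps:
T(Y, v) = v + 108*Y*v (T(Y, v) = 108*Y*v + v = v + 108*Y*v)
j(y) = 625
√(((-135)² - T(P(4), 146)) + j(22 - 1*66)) = √(((-135)² - 146*(1 + 108*4)) + 625) = √((18225 - 146*(1 + 432)) + 625) = √((18225 - 146*433) + 625) = √((18225 - 1*63218) + 625) = √((18225 - 63218) + 625) = √(-44993 + 625) = √(-44368) = 4*I*√2773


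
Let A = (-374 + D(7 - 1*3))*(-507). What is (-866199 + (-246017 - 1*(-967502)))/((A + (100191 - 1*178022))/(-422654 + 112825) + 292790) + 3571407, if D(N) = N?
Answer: 24921473263688427/6978055627 ≈ 3.5714e+6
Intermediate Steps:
A = 187590 (A = (-374 + (7 - 1*3))*(-507) = (-374 + (7 - 3))*(-507) = (-374 + 4)*(-507) = -370*(-507) = 187590)
(-866199 + (-246017 - 1*(-967502)))/((A + (100191 - 1*178022))/(-422654 + 112825) + 292790) + 3571407 = (-866199 + (-246017 - 1*(-967502)))/((187590 + (100191 - 1*178022))/(-422654 + 112825) + 292790) + 3571407 = (-866199 + (-246017 + 967502))/((187590 + (100191 - 178022))/(-309829) + 292790) + 3571407 = (-866199 + 721485)/((187590 - 77831)*(-1/309829) + 292790) + 3571407 = -144714/(109759*(-1/309829) + 292790) + 3571407 = -144714/(-8443/23833 + 292790) + 3571407 = -144714/6978055627/23833 + 3571407 = -144714*23833/6978055627 + 3571407 = -3448968762/6978055627 + 3571407 = 24921473263688427/6978055627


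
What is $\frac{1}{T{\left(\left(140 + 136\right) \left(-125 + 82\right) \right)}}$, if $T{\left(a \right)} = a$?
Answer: $- \frac{1}{11868} \approx -8.426 \cdot 10^{-5}$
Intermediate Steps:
$\frac{1}{T{\left(\left(140 + 136\right) \left(-125 + 82\right) \right)}} = \frac{1}{\left(140 + 136\right) \left(-125 + 82\right)} = \frac{1}{276 \left(-43\right)} = \frac{1}{-11868} = - \frac{1}{11868}$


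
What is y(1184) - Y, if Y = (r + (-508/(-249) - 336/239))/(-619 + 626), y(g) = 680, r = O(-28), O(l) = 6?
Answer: 40411078/59511 ≈ 679.05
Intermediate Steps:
r = 6
Y = 56402/59511 (Y = (6 + (-508/(-249) - 336/239))/(-619 + 626) = (6 + (-508*(-1/249) - 336*1/239))/7 = (6 + (508/249 - 336/239))/7 = (6 + 37748/59511)/7 = (⅐)*(394814/59511) = 56402/59511 ≈ 0.94776)
y(1184) - Y = 680 - 1*56402/59511 = 680 - 56402/59511 = 40411078/59511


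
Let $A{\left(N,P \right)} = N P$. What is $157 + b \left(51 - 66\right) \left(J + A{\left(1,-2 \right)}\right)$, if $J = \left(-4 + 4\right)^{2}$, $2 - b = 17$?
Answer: $-293$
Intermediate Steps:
$b = -15$ ($b = 2 - 17 = -15$)
$J = 0$ ($J = 0^{2} = 0$)
$157 + b \left(51 - 66\right) \left(J + A{\left(1,-2 \right)}\right) = 157 - 15 \left(51 - 66\right) \left(0 + 1 \left(-2\right)\right) = 157 - 15 \left(- 15 \left(0 - 2\right)\right) = 157 - 15 \left(\left(-15\right) \left(-2\right)\right) = 157 - 450 = -293$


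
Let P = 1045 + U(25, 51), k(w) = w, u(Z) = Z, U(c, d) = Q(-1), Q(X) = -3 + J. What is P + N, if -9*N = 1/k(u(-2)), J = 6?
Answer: 18865/18 ≈ 1048.1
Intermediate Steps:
Q(X) = 3 (Q(X) = -3 + 6 = 3)
U(c, d) = 3
P = 1048 (P = 1045 + 3 = 1048)
N = 1/18 (N = -⅑/(-2) = -⅑*(-½) = 1/18 ≈ 0.055556)
P + N = 1048 + 1/18 = 18865/18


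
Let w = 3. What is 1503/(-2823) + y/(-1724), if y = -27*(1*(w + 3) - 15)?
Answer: -1092387/1622284 ≈ -0.67336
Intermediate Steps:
y = 243 (y = -27*(1*(3 + 3) - 15) = -27*(1*6 - 15) = -27*(6 - 15) = -27*(-9) = 243)
1503/(-2823) + y/(-1724) = 1503/(-2823) + 243/(-1724) = 1503*(-1/2823) + 243*(-1/1724) = -501/941 - 243/1724 = -1092387/1622284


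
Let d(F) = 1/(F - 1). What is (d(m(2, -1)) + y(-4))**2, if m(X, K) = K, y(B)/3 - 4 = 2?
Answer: 1225/4 ≈ 306.25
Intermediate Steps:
y(B) = 18 (y(B) = 12 + 3*2 = 12 + 6 = 18)
d(F) = 1/(-1 + F)
(d(m(2, -1)) + y(-4))**2 = (1/(-1 - 1) + 18)**2 = (1/(-2) + 18)**2 = (-1/2 + 18)**2 = (35/2)**2 = 1225/4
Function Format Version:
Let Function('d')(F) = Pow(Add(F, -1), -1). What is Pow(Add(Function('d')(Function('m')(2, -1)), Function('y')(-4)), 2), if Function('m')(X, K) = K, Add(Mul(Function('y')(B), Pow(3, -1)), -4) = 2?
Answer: Rational(1225, 4) ≈ 306.25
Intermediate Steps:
Function('y')(B) = 18 (Function('y')(B) = Add(12, Mul(3, 2)) = Add(12, 6) = 18)
Function('d')(F) = Pow(Add(-1, F), -1)
Pow(Add(Function('d')(Function('m')(2, -1)), Function('y')(-4)), 2) = Pow(Add(Pow(Add(-1, -1), -1), 18), 2) = Pow(Add(Pow(-2, -1), 18), 2) = Pow(Add(Rational(-1, 2), 18), 2) = Pow(Rational(35, 2), 2) = Rational(1225, 4)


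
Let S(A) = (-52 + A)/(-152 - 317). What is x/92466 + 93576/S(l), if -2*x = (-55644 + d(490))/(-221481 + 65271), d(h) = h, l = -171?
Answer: 57628264083642379/292821580980 ≈ 1.9680e+5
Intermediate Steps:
x = -27577/156210 (x = -(-55644 + 490)/(2*(-221481 + 65271)) = -(-27577)/(-156210) = -(-27577)*(-1)/156210 = -½*27577/78105 = -27577/156210 ≈ -0.17654)
S(A) = 52/469 - A/469 (S(A) = (-52 + A)/(-469) = (-52 + A)*(-1/469) = 52/469 - A/469)
x/92466 + 93576/S(l) = -27577/156210/92466 + 93576/(52/469 - 1/469*(-171)) = -27577/156210*1/92466 + 93576/(52/469 + 171/469) = -2507/1313101260 + 93576/(223/469) = -2507/1313101260 + 93576*(469/223) = -2507/1313101260 + 43887144/223 = 57628264083642379/292821580980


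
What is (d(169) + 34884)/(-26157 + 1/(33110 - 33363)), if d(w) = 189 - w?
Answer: -4415356/3308861 ≈ -1.3344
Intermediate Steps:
(d(169) + 34884)/(-26157 + 1/(33110 - 33363)) = ((189 - 1*169) + 34884)/(-26157 + 1/(33110 - 33363)) = ((189 - 169) + 34884)/(-26157 + 1/(-253)) = (20 + 34884)/(-26157 - 1/253) = 34904/(-6617722/253) = 34904*(-253/6617722) = -4415356/3308861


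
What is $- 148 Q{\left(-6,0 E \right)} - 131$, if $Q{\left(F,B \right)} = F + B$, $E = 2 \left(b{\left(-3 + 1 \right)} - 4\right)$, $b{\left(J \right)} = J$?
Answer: $757$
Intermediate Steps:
$E = -12$ ($E = 2 \left(\left(-3 + 1\right) - 4\right) = 2 \left(-2 - 4\right) = 2 \left(-6\right) = -12$)
$Q{\left(F,B \right)} = B + F$
$- 148 Q{\left(-6,0 E \right)} - 131 = - 148 \left(0 \left(-12\right) - 6\right) - 131 = - 148 \left(0 - 6\right) - 131 = \left(-148\right) \left(-6\right) - 131 = 888 - 131 = 757$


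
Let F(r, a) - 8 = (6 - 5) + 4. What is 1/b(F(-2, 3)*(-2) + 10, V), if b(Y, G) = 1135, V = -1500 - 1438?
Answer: 1/1135 ≈ 0.00088106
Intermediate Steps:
F(r, a) = 13 (F(r, a) = 8 + ((6 - 5) + 4) = 8 + (1 + 4) = 8 + 5 = 13)
V = -2938
1/b(F(-2, 3)*(-2) + 10, V) = 1/1135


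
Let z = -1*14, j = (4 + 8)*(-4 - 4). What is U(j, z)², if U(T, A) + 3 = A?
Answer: 289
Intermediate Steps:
j = -96 (j = 12*(-8) = -96)
z = -14
U(T, A) = -3 + A
U(j, z)² = (-3 - 14)² = (-17)² = 289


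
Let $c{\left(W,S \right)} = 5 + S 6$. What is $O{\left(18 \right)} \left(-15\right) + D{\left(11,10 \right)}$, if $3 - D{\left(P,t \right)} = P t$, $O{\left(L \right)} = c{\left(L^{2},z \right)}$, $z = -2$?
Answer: $-2$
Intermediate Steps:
$c{\left(W,S \right)} = 5 + 6 S$
$O{\left(L \right)} = -7$ ($O{\left(L \right)} = 5 + 6 \left(-2\right) = 5 - 12 = -7$)
$D{\left(P,t \right)} = 3 - P t$
$O{\left(18 \right)} \left(-15\right) + D{\left(11,10 \right)} = \left(-7\right) \left(-15\right) + \left(3 - 11 \cdot 10\right) = 105 + \left(3 - 110\right) = 105 - 107 = -2$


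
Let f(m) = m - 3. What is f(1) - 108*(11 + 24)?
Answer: -3782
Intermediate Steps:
f(m) = -3 + m
f(1) - 108*(11 + 24) = (-3 + 1) - 108*(11 + 24) = -2 - 108*35 = -2 - 3780 = -3782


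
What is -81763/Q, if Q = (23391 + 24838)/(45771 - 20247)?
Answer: -2086918812/48229 ≈ -43271.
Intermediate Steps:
Q = 48229/25524 ≈ 1.8896
-81763/Q = -81763/48229/25524 = -81763*25524/48229 = -2086918812/48229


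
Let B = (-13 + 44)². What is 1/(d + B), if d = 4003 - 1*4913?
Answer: 1/51 ≈ 0.019608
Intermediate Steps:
d = -910 (d = 4003 - 4913 = -910)
B = 961 (B = 31² = 961)
1/(d + B) = 1/(-910 + 961) = 1/51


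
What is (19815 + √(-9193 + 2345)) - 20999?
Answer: -1184 + 8*I*√107 ≈ -1184.0 + 82.753*I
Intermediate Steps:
(19815 + √(-9193 + 2345)) - 20999 = (19815 + √(-6848)) - 20999 = (19815 + 8*I*√107) - 20999 = -1184 + 8*I*√107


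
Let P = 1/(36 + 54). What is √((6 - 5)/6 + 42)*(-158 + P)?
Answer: -14219*√1518/540 ≈ -1025.9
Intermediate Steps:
P = 1/90 ≈ 0.011111
√((6 - 5)/6 + 42)*(-158 + P) = √((6 - 5)/6 + 42)*(-158 + 1/90) = √(1*(⅙) + 42)*(-14219/90) = √(⅙ + 42)*(-14219/90) = √(253/6)*(-14219/90) = (√1518/6)*(-14219/90) = -14219*√1518/540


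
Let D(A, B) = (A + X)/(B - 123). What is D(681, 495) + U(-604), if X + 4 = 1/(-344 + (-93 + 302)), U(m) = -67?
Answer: -1636673/25110 ≈ -65.180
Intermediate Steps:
X = -541/135 (X = -4 + 1/(-344 + (-93 + 302)) = -4 + 1/(-344 + 209) = -4 + 1/(-135) = -4 - 1/135 = -541/135 ≈ -4.0074)
D(A, B) = (-541/135 + A)/(-123 + B) (D(A, B) = (A - 541/135)/(B - 123) = (-541/135 + A)/(-123 + B))
D(681, 495) + U(-604) = (-541/135 + 681)/(-123 + 495) - 67 = (91394/135)/372 - 67 = (1/372)*(91394/135) - 67 = 45697/25110 - 67 = -1636673/25110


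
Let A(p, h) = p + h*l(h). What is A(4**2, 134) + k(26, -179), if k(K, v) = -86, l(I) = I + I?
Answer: 35842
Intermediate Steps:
l(I) = 2*I
A(p, h) = p + 2*h**2 (A(p, h) = p + h*(2*h) = p + 2*h**2)
A(4**2, 134) + k(26, -179) = (4**2 + 2*134**2) - 86 = (16 + 2*17956) - 86 = (16 + 35912) - 86 = 35928 - 86 = 35842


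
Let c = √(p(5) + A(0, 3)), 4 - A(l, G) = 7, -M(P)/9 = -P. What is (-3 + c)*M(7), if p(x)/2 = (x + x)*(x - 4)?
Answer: -189 + 63*√17 ≈ 70.756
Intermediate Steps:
M(P) = 9*P (M(P) = -(-9)*P = 9*P)
A(l, G) = -3 (A(l, G) = 4 - 1*7 = 4 - 7 = -3)
p(x) = 4*x*(-4 + x) (p(x) = 2*((x + x)*(x - 4)) = 2*((2*x)*(-4 + x)) = 2*(2*x*(-4 + x)) = 4*x*(-4 + x))
c = √17 (c = √(4*5*(-4 + 5) - 3) = √(4*5*1 - 3) = √(20 - 3) = √17 ≈ 4.1231)
(-3 + c)*M(7) = (-3 + √17)*(9*7) = (-3 + √17)*63 = -189 + 63*√17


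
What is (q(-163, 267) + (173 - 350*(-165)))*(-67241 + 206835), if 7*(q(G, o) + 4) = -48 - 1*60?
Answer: 8082991150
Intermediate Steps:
q(G, o) = -136/7 (q(G, o) = -4 + (-48 - 1*60)/7 = -4 + (-48 - 60)/7 = -4 + (⅐)*(-108) = -4 - 108/7 = -136/7)
(q(-163, 267) + (173 - 350*(-165)))*(-67241 + 206835) = (-136/7 + (173 - 350*(-165)))*(-67241 + 206835) = (-136/7 + (173 + 57750))*139594 = (-136/7 + 57923)*139594 = (405325/7)*139594 = 8082991150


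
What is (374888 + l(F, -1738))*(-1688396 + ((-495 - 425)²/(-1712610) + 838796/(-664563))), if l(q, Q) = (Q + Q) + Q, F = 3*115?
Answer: -23679201430566208507232/37937907981 ≈ -6.2416e+11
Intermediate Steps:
F = 345
l(q, Q) = 3*Q (l(q, Q) = 2*Q + Q = 3*Q)
(374888 + l(F, -1738))*(-1688396 + ((-495 - 425)²/(-1712610) + 838796/(-664563))) = (374888 + 3*(-1738))*(-1688396 + ((-495 - 425)²/(-1712610) + 838796/(-664563))) = (374888 - 5214)*(-1688396 + ((-920)²*(-1/1712610) + 838796*(-1/664563))) = 369674*(-1688396 + (846400*(-1/1712610) - 838796/664563)) = 369674*(-1688396 + (-84640/171261 - 838796/664563)) = 369674*(-1688396 - 66633884692/37937907981) = 369674*(-64054278717373168/37937907981) = -23679201430566208507232/37937907981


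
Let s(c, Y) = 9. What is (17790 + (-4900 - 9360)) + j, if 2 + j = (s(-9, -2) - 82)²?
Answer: 8857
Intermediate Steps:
j = 5327 (j = -2 + (9 - 82)² = -2 + (-73)² = -2 + 5329 = 5327)
(17790 + (-4900 - 9360)) + j = (17790 + (-4900 - 9360)) + 5327 = (17790 - 14260) + 5327 = 3530 + 5327 = 8857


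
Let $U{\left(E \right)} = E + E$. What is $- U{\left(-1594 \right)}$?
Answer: $3188$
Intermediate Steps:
$U{\left(E \right)} = 2 E$
$- U{\left(-1594 \right)} = - 2 \left(-1594\right) = \left(-1\right) \left(-3188\right) = 3188$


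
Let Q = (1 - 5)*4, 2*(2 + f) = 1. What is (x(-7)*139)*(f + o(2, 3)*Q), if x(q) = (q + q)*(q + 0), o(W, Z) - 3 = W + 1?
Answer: -1328145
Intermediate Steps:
f = -3/2 (f = -2 + (½)*1 = -2 + ½ = -3/2 ≈ -1.5000)
o(W, Z) = 4 + W (o(W, Z) = 3 + (W + 1) = 3 + (1 + W) = 4 + W)
Q = -16 (Q = -4*4 = -16)
x(q) = 2*q² (x(q) = (2*q)*q = 2*q²)
(x(-7)*139)*(f + o(2, 3)*Q) = ((2*(-7)²)*139)*(-3/2 + (4 + 2)*(-16)) = ((2*49)*139)*(-3/2 + 6*(-16)) = (98*139)*(-3/2 - 96) = 13622*(-195/2) = -1328145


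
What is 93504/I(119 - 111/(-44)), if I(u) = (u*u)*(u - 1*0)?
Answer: 7965044736/152872916923 ≈ 0.052102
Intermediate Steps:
I(u) = u³ (I(u) = u²*(u + 0) = u²*u = u³)
93504/I(119 - 111/(-44)) = 93504/((119 - 111/(-44))³) = 93504/((119 - 111*(-1/44))³) = 93504/((119 + 111/44)³) = 93504/((5347/44)³) = 93504/(152872916923/85184) = 93504*(85184/152872916923) = 7965044736/152872916923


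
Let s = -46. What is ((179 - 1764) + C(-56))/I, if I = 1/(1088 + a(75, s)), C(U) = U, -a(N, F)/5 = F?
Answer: -2162838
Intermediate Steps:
a(N, F) = -5*F
I = 1/1318 (I = 1/(1088 - 5*(-46)) = 1/(1088 + 230) = 1/1318 ≈ 0.00075873)
((179 - 1764) + C(-56))/I = ((179 - 1764) - 56)/(1/1318) = (-1585 - 56)*1318 = -1641*1318 = -2162838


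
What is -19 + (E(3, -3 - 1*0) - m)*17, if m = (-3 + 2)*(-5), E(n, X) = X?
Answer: -155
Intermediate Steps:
m = 5 (m = -1*(-5) = 5)
-19 + (E(3, -3 - 1*0) - m)*17 = -19 + ((-3 - 1*0) - 1*5)*17 = -19 + ((-3 + 0) - 5)*17 = -19 + (-3 - 5)*17 = -19 - 8*17 = -19 - 136 = -155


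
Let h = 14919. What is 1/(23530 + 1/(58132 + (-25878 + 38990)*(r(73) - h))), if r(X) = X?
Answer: 194602620/4578999648599 ≈ 4.2499e-5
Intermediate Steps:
1/(23530 + 1/(58132 + (-25878 + 38990)*(r(73) - h))) = 1/(23530 + 1/(58132 + (-25878 + 38990)*(73 - 1*14919))) = 1/(23530 + 1/(58132 + 13112*(73 - 14919))) = 1/(23530 + 1/(58132 + 13112*(-14846))) = 1/(23530 + 1/(58132 - 194660752)) = 1/(23530 + 1/(-194602620)) = 1/(23530 - 1/194602620) = 1/(4578999648599/194602620) = 194602620/4578999648599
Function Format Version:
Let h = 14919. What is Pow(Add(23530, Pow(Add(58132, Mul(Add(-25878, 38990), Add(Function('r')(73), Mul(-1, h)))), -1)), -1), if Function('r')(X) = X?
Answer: Rational(194602620, 4578999648599) ≈ 4.2499e-5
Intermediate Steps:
Pow(Add(23530, Pow(Add(58132, Mul(Add(-25878, 38990), Add(Function('r')(73), Mul(-1, h)))), -1)), -1) = Pow(Add(23530, Pow(Add(58132, Mul(Add(-25878, 38990), Add(73, Mul(-1, 14919)))), -1)), -1) = Pow(Add(23530, Pow(Add(58132, Mul(13112, Add(73, -14919))), -1)), -1) = Pow(Add(23530, Pow(Add(58132, Mul(13112, -14846)), -1)), -1) = Pow(Add(23530, Pow(Add(58132, -194660752), -1)), -1) = Pow(Add(23530, Pow(-194602620, -1)), -1) = Pow(Add(23530, Rational(-1, 194602620)), -1) = Pow(Rational(4578999648599, 194602620), -1) = Rational(194602620, 4578999648599)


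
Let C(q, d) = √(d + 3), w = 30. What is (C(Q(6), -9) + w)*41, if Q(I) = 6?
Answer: 1230 + 41*I*√6 ≈ 1230.0 + 100.43*I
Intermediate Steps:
C(q, d) = √(3 + d)
(C(Q(6), -9) + w)*41 = (√(3 - 9) + 30)*41 = (√(-6) + 30)*41 = (I*√6 + 30)*41 = (30 + I*√6)*41 = 1230 + 41*I*√6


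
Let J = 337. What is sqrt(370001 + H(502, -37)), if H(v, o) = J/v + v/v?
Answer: sqrt(93242153182)/502 ≈ 608.28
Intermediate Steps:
H(v, o) = 1 + 337/v (H(v, o) = 337/v + v/v = 337/v + 1 = 1 + 337/v)
sqrt(370001 + H(502, -37)) = sqrt(370001 + (337 + 502)/502) = sqrt(370001 + (1/502)*839) = sqrt(370001 + 839/502) = sqrt(185741341/502) = sqrt(93242153182)/502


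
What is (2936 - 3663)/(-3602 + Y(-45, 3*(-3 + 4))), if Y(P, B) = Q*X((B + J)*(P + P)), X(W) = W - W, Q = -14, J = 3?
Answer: 727/3602 ≈ 0.20183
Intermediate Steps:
X(W) = 0
Y(P, B) = 0 (Y(P, B) = -14*0 = 0)
(2936 - 3663)/(-3602 + Y(-45, 3*(-3 + 4))) = (2936 - 3663)/(-3602 + 0) = -727/(-3602) = -727*(-1/3602) = 727/3602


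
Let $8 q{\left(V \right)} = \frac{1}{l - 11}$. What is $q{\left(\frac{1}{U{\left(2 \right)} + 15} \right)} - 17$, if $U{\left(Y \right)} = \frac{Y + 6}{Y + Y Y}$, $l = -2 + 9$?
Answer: $- \frac{545}{32} \approx -17.031$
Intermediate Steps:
$l = 7$
$U{\left(Y \right)} = \frac{6 + Y}{Y + Y^{2}}$
$q{\left(V \right)} = - \frac{1}{32}$ ($q{\left(V \right)} = \frac{1}{8 \left(7 - 11\right)} = \frac{1}{8 \left(-4\right)} = \frac{1}{8} \left(- \frac{1}{4}\right) = - \frac{1}{32}$)
$q{\left(\frac{1}{U{\left(2 \right)} + 15} \right)} - 17 = - \frac{1}{32} - 17 = - \frac{545}{32}$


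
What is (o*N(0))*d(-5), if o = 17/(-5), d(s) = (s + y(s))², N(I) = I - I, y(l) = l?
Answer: 0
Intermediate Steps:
N(I) = 0
d(s) = 4*s² (d(s) = (s + s)² = (2*s)² = 4*s²)
o = -17/5 (o = 17*(-⅕) = -17/5 ≈ -3.4000)
(o*N(0))*d(-5) = (-17/5*0)*(4*(-5)²) = 0*(4*25) = 0*100 = 0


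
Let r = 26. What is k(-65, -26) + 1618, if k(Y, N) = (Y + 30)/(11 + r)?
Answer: 59831/37 ≈ 1617.1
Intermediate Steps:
k(Y, N) = 30/37 + Y/37 (k(Y, N) = (Y + 30)/(11 + 26) = (30 + Y)/37 = (30 + Y)*(1/37) = 30/37 + Y/37)
k(-65, -26) + 1618 = (30/37 + (1/37)*(-65)) + 1618 = (30/37 - 65/37) + 1618 = -35/37 + 1618 = 59831/37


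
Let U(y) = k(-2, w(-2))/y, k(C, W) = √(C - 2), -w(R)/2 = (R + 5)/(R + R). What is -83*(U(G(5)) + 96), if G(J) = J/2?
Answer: -7968 - 332*I/5 ≈ -7968.0 - 66.4*I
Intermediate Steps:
G(J) = J/2 (G(J) = J*(½) = J/2)
w(R) = -(5 + R)/R (w(R) = -2*(R + 5)/(R + R) = -2*(5 + R)/(2*R) = -2*(5 + R)*1/(2*R) = -(5 + R)/R)
k(C, W) = √(-2 + C)
U(y) = 2*I/y (U(y) = √(-2 - 2)/y = √(-4)/y = (2*I)/y = 2*I/y)
-83*(U(G(5)) + 96) = -83*(2*I/(((½)*5)) + 96) = -83*(2*I/(5/2) + 96) = -83*(2*I*(⅖) + 96) = -83*(4*I/5 + 96) = -83*(96 + 4*I/5) = -7968 - 332*I/5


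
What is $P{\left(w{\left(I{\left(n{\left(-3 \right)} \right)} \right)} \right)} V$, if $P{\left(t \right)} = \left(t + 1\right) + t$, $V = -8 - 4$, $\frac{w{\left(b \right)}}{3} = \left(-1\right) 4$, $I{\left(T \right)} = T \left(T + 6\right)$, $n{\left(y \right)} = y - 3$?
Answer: $276$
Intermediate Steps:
$n{\left(y \right)} = -3 + y$
$I{\left(T \right)} = T \left(6 + T\right)$
$w{\left(b \right)} = -12$ ($w{\left(b \right)} = 3 \left(\left(-1\right) 4\right) = 3 \left(-4\right) = -12$)
$V = -12$
$P{\left(t \right)} = 1 + 2 t$ ($P{\left(t \right)} = \left(1 + t\right) + t = 1 + 2 t$)
$P{\left(w{\left(I{\left(n{\left(-3 \right)} \right)} \right)} \right)} V = \left(1 + 2 \left(-12\right)\right) \left(-12\right) = \left(1 - 24\right) \left(-12\right) = \left(-23\right) \left(-12\right) = 276$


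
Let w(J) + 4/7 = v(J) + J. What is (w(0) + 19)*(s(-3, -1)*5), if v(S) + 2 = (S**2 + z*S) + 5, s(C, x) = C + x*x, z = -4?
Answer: -1500/7 ≈ -214.29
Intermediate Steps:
s(C, x) = C + x**2
v(S) = 3 + S**2 - 4*S (v(S) = -2 + ((S**2 - 4*S) + 5) = -2 + (5 + S**2 - 4*S) = 3 + S**2 - 4*S)
w(J) = 17/7 + J**2 - 3*J (w(J) = -4/7 + ((3 + J**2 - 4*J) + J) = -4/7 + (3 + J**2 - 3*J) = 17/7 + J**2 - 3*J)
(w(0) + 19)*(s(-3, -1)*5) = ((17/7 + 0**2 - 3*0) + 19)*((-3 + (-1)**2)*5) = ((17/7 + 0 + 0) + 19)*((-3 + 1)*5) = (17/7 + 19)*(-2*5) = (150/7)*(-10) = -1500/7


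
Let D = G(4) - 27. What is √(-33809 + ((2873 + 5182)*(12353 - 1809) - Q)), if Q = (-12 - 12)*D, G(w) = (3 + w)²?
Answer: √84898639 ≈ 9214.0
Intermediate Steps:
D = 22 (D = (3 + 4)² - 27 = 7² - 27 = 49 - 27 = 22)
Q = -528 (Q = (-12 - 12)*22 = -24*22 = -528)
√(-33809 + ((2873 + 5182)*(12353 - 1809) - Q)) = √(-33809 + ((2873 + 5182)*(12353 - 1809) - 1*(-528))) = √(-33809 + (8055*10544 + 528)) = √(-33809 + (84931920 + 528)) = √(-33809 + 84932448) = √84898639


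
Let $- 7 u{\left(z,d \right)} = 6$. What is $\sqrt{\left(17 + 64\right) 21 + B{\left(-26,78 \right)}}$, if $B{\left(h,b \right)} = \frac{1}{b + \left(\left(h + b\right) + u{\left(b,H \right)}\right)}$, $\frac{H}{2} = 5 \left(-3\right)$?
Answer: $\frac{\sqrt{347522686}}{452} \approx 41.243$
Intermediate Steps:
$H = -30$ ($H = 2 \cdot 5 \left(-3\right) = 2 \left(-15\right) = -30$)
$u{\left(z,d \right)} = - \frac{6}{7}$ ($u{\left(z,d \right)} = \left(- \frac{1}{7}\right) 6 = - \frac{6}{7}$)
$B{\left(h,b \right)} = \frac{1}{- \frac{6}{7} + h + 2 b}$ ($B{\left(h,b \right)} = \frac{1}{b - \left(\frac{6}{7} - b - h\right)} = \frac{1}{b + \left(- \frac{6}{7} + b + h\right)} = \frac{1}{- \frac{6}{7} + h + 2 b}$)
$\sqrt{\left(17 + 64\right) 21 + B{\left(-26,78 \right)}} = \sqrt{\left(17 + 64\right) 21 + \frac{7}{-6 + 7 \left(-26\right) + 14 \cdot 78}} = \sqrt{81 \cdot 21 + \frac{7}{-6 - 182 + 1092}} = \sqrt{1701 + \frac{7}{904}} = \sqrt{\frac{1537711}{904}} = \frac{\sqrt{347522686}}{452}$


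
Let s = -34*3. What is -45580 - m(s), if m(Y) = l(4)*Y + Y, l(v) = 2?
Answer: -45274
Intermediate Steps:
s = -102
m(Y) = 3*Y (m(Y) = 2*Y + Y = 3*Y)
-45580 - m(s) = -45580 - 3*(-102) = -45580 - 1*(-306) = -45580 + 306 = -45274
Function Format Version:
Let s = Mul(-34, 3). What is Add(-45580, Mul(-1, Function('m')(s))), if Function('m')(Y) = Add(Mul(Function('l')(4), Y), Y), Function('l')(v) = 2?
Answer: -45274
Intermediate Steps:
s = -102
Function('m')(Y) = Mul(3, Y) (Function('m')(Y) = Add(Mul(2, Y), Y) = Mul(3, Y))
Add(-45580, Mul(-1, Function('m')(s))) = Add(-45580, Mul(-1, Mul(3, -102))) = Add(-45580, Mul(-1, -306)) = Add(-45580, 306) = -45274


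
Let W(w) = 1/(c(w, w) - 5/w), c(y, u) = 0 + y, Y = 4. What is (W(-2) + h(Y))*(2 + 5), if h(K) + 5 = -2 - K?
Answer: -63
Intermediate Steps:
h(K) = -7 - K (h(K) = -5 + (-2 - K) = -7 - K)
c(y, u) = y
W(w) = 1/(w - 5/w)
(W(-2) + h(Y))*(2 + 5) = (-2/(-5 + (-2)²) + (-7 - 1*4))*(2 + 5) = (-2/(-5 + 4) + (-7 - 4))*7 = (-2/(-1) - 11)*7 = (-2*(-1) - 11)*7 = (2 - 11)*7 = -9*7 = -63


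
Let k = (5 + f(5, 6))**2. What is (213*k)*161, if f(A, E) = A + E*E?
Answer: 72563988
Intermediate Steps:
f(A, E) = A + E**2
k = 2116 (k = (5 + (5 + 6**2))**2 = (5 + (5 + 36))**2 = (5 + 41)**2 = 46**2 = 2116)
(213*k)*161 = (213*2116)*161 = 450708*161 = 72563988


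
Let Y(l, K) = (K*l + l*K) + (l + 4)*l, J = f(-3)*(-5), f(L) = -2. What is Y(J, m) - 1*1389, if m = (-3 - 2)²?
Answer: -749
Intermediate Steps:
m = 25 (m = (-5)² = 25)
J = 10 (J = -2*(-5) = 10)
Y(l, K) = l*(4 + l) + 2*K*l (Y(l, K) = (K*l + K*l) + (4 + l)*l = 2*K*l + l*(4 + l) = l*(4 + l) + 2*K*l)
Y(J, m) - 1*1389 = 10*(4 + 10 + 2*25) - 1*1389 = 10*(4 + 10 + 50) - 1389 = 10*64 - 1389 = 640 - 1389 = -749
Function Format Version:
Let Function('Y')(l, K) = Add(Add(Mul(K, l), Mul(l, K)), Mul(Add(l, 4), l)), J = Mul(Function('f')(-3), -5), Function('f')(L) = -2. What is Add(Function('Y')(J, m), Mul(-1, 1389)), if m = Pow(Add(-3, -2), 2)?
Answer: -749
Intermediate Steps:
m = 25 (m = Pow(-5, 2) = 25)
J = 10 (J = Mul(-2, -5) = 10)
Function('Y')(l, K) = Add(Mul(l, Add(4, l)), Mul(2, K, l)) (Function('Y')(l, K) = Add(Add(Mul(K, l), Mul(K, l)), Mul(Add(4, l), l)) = Add(Mul(2, K, l), Mul(l, Add(4, l))) = Add(Mul(l, Add(4, l)), Mul(2, K, l)))
Add(Function('Y')(J, m), Mul(-1, 1389)) = Add(Mul(10, Add(4, 10, Mul(2, 25))), Mul(-1, 1389)) = Add(Mul(10, Add(4, 10, 50)), -1389) = Add(Mul(10, 64), -1389) = Add(640, -1389) = -749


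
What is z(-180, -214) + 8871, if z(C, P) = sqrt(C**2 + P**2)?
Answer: 8871 + 2*sqrt(19549) ≈ 9150.6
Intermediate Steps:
z(-180, -214) + 8871 = sqrt((-180)**2 + (-214)**2) + 8871 = sqrt(32400 + 45796) + 8871 = sqrt(78196) + 8871 = 2*sqrt(19549) + 8871 = 8871 + 2*sqrt(19549)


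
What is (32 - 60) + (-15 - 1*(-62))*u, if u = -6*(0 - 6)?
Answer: 1664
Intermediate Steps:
u = 36 (u = -6*(-6) = 36)
(32 - 60) + (-15 - 1*(-62))*u = (32 - 60) + (-15 - 1*(-62))*36 = -28 + (-15 + 62)*36 = -28 + 47*36 = -28 + 1692 = 1664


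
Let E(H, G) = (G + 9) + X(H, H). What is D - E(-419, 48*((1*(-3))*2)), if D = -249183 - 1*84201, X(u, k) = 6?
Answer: -333111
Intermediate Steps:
E(H, G) = 15 + G (E(H, G) = (G + 9) + 6 = (9 + G) + 6 = 15 + G)
D = -333384 (D = -249183 - 84201 = -333384)
D - E(-419, 48*((1*(-3))*2)) = -333384 - (15 + 48*((1*(-3))*2)) = -333384 - (15 + 48*(-3*2)) = -333384 - (15 + 48*(-6)) = -333384 - (15 - 288) = -333384 - 1*(-273) = -333384 + 273 = -333111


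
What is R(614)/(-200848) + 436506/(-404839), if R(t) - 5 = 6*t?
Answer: -89164808159/81311103472 ≈ -1.0966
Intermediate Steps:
R(t) = 5 + 6*t
R(614)/(-200848) + 436506/(-404839) = (5 + 6*614)/(-200848) + 436506/(-404839) = (5 + 3684)*(-1/200848) + 436506*(-1/404839) = 3689*(-1/200848) - 436506/404839 = -3689/200848 - 436506/404839 = -89164808159/81311103472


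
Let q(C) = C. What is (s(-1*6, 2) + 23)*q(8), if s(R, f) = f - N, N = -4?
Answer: 232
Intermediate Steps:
s(R, f) = 4 + f (s(R, f) = f - 1*(-4) = f + 4 = 4 + f)
(s(-1*6, 2) + 23)*q(8) = ((4 + 2) + 23)*8 = (6 + 23)*8 = 29*8 = 232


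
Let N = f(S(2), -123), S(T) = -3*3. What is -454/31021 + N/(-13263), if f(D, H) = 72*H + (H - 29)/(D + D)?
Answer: 2415947570/3702883707 ≈ 0.65245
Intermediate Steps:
S(T) = -9
f(D, H) = 72*H + (-29 + H)/(2*D) (f(D, H) = 72*H + (-29 + H)/((2*D)) = 72*H + (-29 + H)*(1/(2*D)) = 72*H + (-29 + H)/(2*D))
N = -79628/9 (N = (1/2)*(-29 - 123 + 144*(-9)*(-123))/(-9) = (1/2)*(-1/9)*(-29 - 123 + 159408) = (1/2)*(-1/9)*159256 = -79628/9 ≈ -8847.6)
-454/31021 + N/(-13263) = -454/31021 - 79628/9/(-13263) = -454*1/31021 - 79628/9*(-1/13263) = -454/31021 + 79628/119367 = 2415947570/3702883707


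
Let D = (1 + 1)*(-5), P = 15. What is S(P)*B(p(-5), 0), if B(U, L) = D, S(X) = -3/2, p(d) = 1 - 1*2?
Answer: 15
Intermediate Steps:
p(d) = -1 (p(d) = 1 - 2 = -1)
S(X) = -3/2 (S(X) = -3*1/2 = -3/2)
D = -10 (D = 2*(-5) = -10)
B(U, L) = -10
S(P)*B(p(-5), 0) = -3/2*(-10) = 15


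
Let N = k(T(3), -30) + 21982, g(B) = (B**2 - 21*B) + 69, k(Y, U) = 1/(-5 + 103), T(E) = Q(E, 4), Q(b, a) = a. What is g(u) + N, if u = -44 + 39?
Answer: 2173739/98 ≈ 22181.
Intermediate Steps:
T(E) = 4
u = -5
k(Y, U) = 1/98
g(B) = 69 + B**2 - 21*B
N = 2154237/98 (N = 1/98 + 21982 = 2154237/98 ≈ 21982.)
g(u) + N = (69 + (-5)**2 - 21*(-5)) + 2154237/98 = (69 + 25 + 105) + 2154237/98 = 199 + 2154237/98 = 2173739/98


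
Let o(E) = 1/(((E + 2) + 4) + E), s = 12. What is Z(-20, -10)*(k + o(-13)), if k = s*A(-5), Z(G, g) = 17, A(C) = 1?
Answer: 4063/20 ≈ 203.15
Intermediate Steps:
o(E) = 1/(6 + 2*E) (o(E) = 1/(((2 + E) + 4) + E) = 1/((6 + E) + E) = 1/(6 + 2*E))
k = 12 (k = 12*1 = 12)
Z(-20, -10)*(k + o(-13)) = 17*(12 + 1/(2*(3 - 13))) = 17*(12 + (½)/(-10)) = 17*(12 + (½)*(-⅒)) = 17*(12 - 1/20) = 17*(239/20) = 4063/20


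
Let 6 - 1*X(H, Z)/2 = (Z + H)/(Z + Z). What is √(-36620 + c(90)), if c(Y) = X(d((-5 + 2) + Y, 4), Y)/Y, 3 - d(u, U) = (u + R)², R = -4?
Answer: I*√74153531/45 ≈ 191.36*I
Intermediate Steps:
d(u, U) = 3 - (-4 + u)² (d(u, U) = 3 - (u - 4)² = 3 - (-4 + u)²)
X(H, Z) = 12 - (H + Z)/Z (X(H, Z) = 12 - 2*(Z + H)/(Z + Z) = 12 - 2*(H + Z)/(2*Z) = 12 - 2*(H + Z)*1/(2*Z) = 12 - (H + Z)/Z)
c(Y) = (11 - (3 - (-7 + Y)²)/Y)/Y (c(Y) = (11 - (3 - (-4 + ((-5 + 2) + Y))²)/Y)/Y = (11 - (3 - (-4 + (-3 + Y))²)/Y)/Y = (11 - (3 - (-7 + Y)²)/Y)/Y)
√(-36620 + c(90)) = √(-36620 + (1 - 3/90 + 46/90²)) = √(-36620 + (1 - 3*1/90 + 46*(1/8100))) = √(-36620 + (1 - 1/30 + 23/4050)) = √(-36620 + 1969/2025) = √(-74153531/2025) = I*√74153531/45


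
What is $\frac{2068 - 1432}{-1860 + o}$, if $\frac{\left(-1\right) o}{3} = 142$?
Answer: $- \frac{106}{381} \approx -0.27822$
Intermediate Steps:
$o = -426$ ($o = \left(-3\right) 142 = -426$)
$\frac{2068 - 1432}{-1860 + o} = \frac{2068 - 1432}{-1860 - 426} = \frac{636}{-2286} = 636 \left(- \frac{1}{2286}\right) = - \frac{106}{381}$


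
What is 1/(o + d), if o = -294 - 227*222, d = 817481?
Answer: 1/766793 ≈ 1.3041e-6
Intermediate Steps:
o = -50688 (o = -294 - 50394 = -50688)
1/(o + d) = 1/(-50688 + 817481) = 1/766793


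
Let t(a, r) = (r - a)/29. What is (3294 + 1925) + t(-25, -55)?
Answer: 151321/29 ≈ 5218.0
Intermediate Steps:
t(a, r) = -a/29 + r/29 (t(a, r) = (r - a)*(1/29) = -a/29 + r/29)
(3294 + 1925) + t(-25, -55) = (3294 + 1925) + (-1/29*(-25) + (1/29)*(-55)) = 5219 + (25/29 - 55/29) = 5219 - 30/29 = 151321/29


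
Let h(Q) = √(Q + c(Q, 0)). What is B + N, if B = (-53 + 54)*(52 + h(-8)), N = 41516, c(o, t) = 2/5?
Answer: 41568 + I*√190/5 ≈ 41568.0 + 2.7568*I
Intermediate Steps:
c(o, t) = ⅖ (c(o, t) = 2*(⅕) = ⅖)
h(Q) = √(⅖ + Q) (h(Q) = √(Q + ⅖) = √(⅖ + Q))
B = 52 + I*√190/5 (B = (-53 + 54)*(52 + √(10 + 25*(-8))/5) = 1*(52 + √(10 - 200)/5) = 1*(52 + √(-190)/5) = 1*(52 + (I*√190)/5) = 1*(52 + I*√190/5) = 52 + I*√190/5 ≈ 52.0 + 2.7568*I)
B + N = (52 + I*√190/5) + 41516 = 41568 + I*√190/5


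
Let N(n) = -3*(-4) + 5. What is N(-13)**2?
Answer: 289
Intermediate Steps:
N(n) = 17 (N(n) = 12 + 5 = 17)
N(-13)**2 = 17**2 = 289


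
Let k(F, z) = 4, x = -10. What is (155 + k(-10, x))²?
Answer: 25281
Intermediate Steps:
(155 + k(-10, x))² = (155 + 4)² = 159² = 25281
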